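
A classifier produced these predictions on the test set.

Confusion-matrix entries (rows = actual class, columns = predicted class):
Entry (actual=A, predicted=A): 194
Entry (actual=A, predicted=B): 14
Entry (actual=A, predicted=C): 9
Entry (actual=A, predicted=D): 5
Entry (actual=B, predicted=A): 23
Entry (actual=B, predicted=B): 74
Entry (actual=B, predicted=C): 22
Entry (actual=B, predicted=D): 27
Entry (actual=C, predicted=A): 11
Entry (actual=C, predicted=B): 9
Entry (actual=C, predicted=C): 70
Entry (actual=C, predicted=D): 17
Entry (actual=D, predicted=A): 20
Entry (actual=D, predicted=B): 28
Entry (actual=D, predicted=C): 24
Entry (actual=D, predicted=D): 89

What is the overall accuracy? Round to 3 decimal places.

0.671

Accuracy = trace / total = (194+74+70+89=427) / 636 = 427/636 = 0.671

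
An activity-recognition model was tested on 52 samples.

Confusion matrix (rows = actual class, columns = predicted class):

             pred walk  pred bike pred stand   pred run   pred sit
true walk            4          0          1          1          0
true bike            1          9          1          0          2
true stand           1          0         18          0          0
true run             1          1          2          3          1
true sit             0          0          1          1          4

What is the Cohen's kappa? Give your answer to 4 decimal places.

0.6384

Observed agreement pₒ = trace/N = 38/52 = 0.73077
Expected agreement pₑ = Σ (rowᵢ·colᵢ)/N² = (6·7 + 13·10 + 19·23 + 8·5 + 6·7)/52² = 0.25555
κ = (pₒ − pₑ)/(1 − pₑ) = (0.73077 − 0.25555)/(1 − 0.25555) = 0.6384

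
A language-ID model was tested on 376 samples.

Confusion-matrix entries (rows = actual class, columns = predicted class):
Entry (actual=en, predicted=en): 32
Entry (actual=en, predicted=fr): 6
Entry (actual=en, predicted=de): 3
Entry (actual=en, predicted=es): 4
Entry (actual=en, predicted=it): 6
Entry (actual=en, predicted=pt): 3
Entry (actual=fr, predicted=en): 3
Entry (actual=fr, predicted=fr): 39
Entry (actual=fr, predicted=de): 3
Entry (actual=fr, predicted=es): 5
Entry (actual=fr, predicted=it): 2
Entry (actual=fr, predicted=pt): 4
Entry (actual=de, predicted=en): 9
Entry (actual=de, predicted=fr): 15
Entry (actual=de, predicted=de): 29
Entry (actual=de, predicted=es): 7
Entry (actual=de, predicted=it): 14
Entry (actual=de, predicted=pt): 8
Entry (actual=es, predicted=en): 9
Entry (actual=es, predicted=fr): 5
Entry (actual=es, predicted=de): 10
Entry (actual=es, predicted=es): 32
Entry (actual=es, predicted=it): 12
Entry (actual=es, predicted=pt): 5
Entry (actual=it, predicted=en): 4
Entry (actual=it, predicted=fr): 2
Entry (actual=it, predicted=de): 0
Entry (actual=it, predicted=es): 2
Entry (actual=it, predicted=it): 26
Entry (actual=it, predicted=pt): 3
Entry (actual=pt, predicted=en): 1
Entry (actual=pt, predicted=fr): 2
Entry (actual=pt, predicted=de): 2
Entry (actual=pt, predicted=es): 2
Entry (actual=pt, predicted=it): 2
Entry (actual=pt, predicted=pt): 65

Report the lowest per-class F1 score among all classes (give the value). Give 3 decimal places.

Per-class F1 score (2·TP/(2·TP+FP+FN)):
  en: TP=32, FP=3+9+9+4+1=26, FN=6+3+4+6+3=22 → 64/112 = 0.5714
  fr: TP=39, FP=6+15+5+2+2=30, FN=3+3+5+2+4=17 → 78/125 = 0.6240
  de: TP=29, FP=3+3+10+0+2=18, FN=9+15+7+14+8=53 → 58/129 = 0.4496
  es: TP=32, FP=4+5+7+2+2=20, FN=9+5+10+12+5=41 → 64/125 = 0.5120
  it: TP=26, FP=6+2+14+12+2=36, FN=4+2+0+2+3=11 → 52/99 = 0.5253
  pt: TP=65, FP=3+4+8+5+3=23, FN=1+2+2+2+2=9 → 130/162 = 0.8025
Lowest is class 'de' with F1 score = 0.450.

0.450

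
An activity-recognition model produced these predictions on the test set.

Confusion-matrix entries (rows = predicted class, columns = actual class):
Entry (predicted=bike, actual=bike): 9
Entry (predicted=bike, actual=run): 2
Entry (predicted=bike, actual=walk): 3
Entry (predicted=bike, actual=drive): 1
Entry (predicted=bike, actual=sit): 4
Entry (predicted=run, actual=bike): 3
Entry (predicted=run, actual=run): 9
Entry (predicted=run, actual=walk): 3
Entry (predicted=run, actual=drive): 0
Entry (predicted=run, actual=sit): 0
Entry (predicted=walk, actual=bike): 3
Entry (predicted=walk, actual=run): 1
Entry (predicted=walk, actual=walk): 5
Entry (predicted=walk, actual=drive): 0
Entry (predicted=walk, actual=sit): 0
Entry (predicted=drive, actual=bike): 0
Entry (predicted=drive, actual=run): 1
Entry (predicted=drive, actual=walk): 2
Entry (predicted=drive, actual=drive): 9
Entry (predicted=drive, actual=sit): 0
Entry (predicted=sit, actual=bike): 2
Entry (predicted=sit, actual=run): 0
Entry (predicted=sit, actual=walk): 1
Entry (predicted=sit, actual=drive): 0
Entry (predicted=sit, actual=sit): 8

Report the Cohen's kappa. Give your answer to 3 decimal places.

0.504

Observed agreement pₒ = trace/N = 40/66 = 0.6061
Expected agreement pₑ = Σ (rowᵢ·colᵢ)/N² = (17·19 + 13·15 + 14·9 + 10·12 + 12·11)/66² = 0.2057
κ = (pₒ − pₑ)/(1 − pₑ) = (0.6061 − 0.2057)/(1 − 0.2057) = 0.504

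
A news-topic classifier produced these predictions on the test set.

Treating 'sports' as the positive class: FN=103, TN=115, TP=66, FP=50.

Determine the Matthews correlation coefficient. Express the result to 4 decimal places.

MCC = (TP·TN − FP·FN) / √((TP+FP)(TP+FN)(TN+FP)(TN+FN))
Numerator = 66·115 − 50·103 = 2440
Denominator = √(116·169·165·218) = √705155880 = 26554.7713
MCC = 2440 / 26554.7713 = 0.0919

0.0919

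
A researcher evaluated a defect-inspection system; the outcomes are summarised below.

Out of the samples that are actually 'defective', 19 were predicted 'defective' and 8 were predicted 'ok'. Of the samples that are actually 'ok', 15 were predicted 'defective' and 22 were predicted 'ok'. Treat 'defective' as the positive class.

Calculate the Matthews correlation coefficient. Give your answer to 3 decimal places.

0.295

MCC = (TP·TN − FP·FN) / √((TP+FP)(TP+FN)(TN+FP)(TN+FN))
Numerator = 19·22 − 15·8 = 298
Denominator = √(34·27·37·30) = √1018980 = 1009.4454
MCC = 298 / 1009.4454 = 0.295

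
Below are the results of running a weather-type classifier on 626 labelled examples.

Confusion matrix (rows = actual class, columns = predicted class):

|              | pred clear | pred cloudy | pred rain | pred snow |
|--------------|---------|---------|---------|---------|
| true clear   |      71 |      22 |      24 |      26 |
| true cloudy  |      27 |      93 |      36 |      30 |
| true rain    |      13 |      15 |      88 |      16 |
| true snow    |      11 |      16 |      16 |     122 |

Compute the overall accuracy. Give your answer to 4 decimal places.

0.5974

Accuracy = trace / total = (71+93+88+122=374) / 626 = 374/626 = 0.5974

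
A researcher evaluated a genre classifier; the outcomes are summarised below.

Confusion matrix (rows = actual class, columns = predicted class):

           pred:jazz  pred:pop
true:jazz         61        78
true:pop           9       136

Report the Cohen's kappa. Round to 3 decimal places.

0.381

Observed agreement pₒ = trace/N = 197/284 = 0.6937
Expected agreement pₑ = Σ (rowᵢ·colᵢ)/N² = (139·70 + 145·214)/284² = 0.5054
κ = (pₒ − pₑ)/(1 − pₑ) = (0.6937 − 0.5054)/(1 − 0.5054) = 0.381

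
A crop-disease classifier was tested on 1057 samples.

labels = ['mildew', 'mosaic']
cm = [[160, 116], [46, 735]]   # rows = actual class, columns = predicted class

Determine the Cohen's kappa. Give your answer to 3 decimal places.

0.567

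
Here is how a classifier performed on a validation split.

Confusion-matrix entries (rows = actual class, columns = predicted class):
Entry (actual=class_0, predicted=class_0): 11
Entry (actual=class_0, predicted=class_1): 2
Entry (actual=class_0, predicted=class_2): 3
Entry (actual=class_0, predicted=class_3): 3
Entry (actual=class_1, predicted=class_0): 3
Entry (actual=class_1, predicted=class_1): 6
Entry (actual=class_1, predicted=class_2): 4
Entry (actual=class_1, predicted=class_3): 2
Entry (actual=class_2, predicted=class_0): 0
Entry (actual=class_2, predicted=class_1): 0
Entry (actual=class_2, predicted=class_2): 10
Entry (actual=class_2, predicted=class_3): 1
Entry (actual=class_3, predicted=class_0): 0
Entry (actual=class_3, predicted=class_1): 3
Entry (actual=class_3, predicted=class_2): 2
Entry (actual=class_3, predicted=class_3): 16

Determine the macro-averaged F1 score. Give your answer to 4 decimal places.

0.6348

Per-class F1 score (2·TP/(2·TP+FP+FN)):
  class_0: TP=11, FP=3+0+0=3, FN=2+3+3=8 → 22/33 = 0.66667
  class_1: TP=6, FP=2+0+3=5, FN=3+4+2=9 → 12/26 = 0.46154
  class_2: TP=10, FP=3+4+2=9, FN=0+0+1=1 → 20/30 = 0.66667
  class_3: TP=16, FP=3+2+1=6, FN=0+3+2=5 → 32/43 = 0.74419
Macro-F1 score = mean = (0.66667 + 0.46154 + 0.66667 + 0.74419) / 4 = 0.6348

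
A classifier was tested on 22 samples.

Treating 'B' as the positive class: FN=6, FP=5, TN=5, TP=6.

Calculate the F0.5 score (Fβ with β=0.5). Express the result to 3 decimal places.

0.536

Fβ = (1+β²)·TP / ((1+β²)·TP + β²·FN + FP), with β²=1/4
= 1.25·6 / (1.25·6 + 0.25·6 + 5) = 0.536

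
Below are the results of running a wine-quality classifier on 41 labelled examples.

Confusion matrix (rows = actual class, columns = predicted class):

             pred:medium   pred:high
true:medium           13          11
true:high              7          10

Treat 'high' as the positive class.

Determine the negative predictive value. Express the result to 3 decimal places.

0.650

NPV = TN/(TN+FN) = 13/(13+7) = 0.650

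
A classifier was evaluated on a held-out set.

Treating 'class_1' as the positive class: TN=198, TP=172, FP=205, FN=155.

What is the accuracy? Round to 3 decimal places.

Accuracy = (TP+TN)/N = (172+198)/730 = 0.507

0.507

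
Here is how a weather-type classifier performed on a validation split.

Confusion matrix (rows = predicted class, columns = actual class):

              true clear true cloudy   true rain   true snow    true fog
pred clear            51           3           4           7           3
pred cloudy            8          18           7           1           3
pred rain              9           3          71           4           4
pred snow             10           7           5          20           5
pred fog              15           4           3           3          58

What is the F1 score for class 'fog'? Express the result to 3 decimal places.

Take TP from the diagonal, FP from the rest of the 'fog' prediction marginal, FN from the rest of the 'fog' actual marginal.
F1 score = 2·TP/(2·TP+FP+FN).
fog: TP=58, FP=15+4+3+3=25, FN=3+3+4+5=15 → 116/156 = 0.7436

0.744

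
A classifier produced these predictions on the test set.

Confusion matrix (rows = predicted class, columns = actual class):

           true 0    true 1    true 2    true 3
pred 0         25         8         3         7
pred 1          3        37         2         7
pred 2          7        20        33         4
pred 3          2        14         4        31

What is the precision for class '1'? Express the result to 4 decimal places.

0.7551

Treat '1' as positive and all other classes as negative.
precision = TP/(TP+FP).
1: TP=37, FP=3+2+7=12 → 37/49 = 0.75510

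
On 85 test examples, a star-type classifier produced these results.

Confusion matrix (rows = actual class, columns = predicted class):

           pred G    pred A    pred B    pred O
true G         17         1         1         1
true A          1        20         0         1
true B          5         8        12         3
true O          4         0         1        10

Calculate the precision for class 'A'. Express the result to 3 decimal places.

precision = TP/(TP+FP).
A: TP=20, FP=1+8+0=9 → 20/29 = 0.6897

0.690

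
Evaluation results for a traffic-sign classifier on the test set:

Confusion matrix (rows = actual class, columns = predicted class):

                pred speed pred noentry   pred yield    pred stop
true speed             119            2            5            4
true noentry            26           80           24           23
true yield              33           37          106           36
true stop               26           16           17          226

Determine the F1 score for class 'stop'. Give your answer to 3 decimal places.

Take TP from the diagonal, FP from the rest of the 'stop' prediction marginal, FN from the rest of the 'stop' actual marginal.
F1 score = 2·TP/(2·TP+FP+FN).
stop: TP=226, FP=4+23+36=63, FN=26+16+17=59 → 452/574 = 0.7875

0.787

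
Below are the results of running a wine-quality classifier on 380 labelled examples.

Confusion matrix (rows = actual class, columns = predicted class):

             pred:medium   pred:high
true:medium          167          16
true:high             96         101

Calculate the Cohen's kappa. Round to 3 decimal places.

0.419

Observed agreement pₒ = trace/N = 268/380 = 0.7053
Expected agreement pₑ = Σ (rowᵢ·colᵢ)/N² = (183·263 + 197·117)/380² = 0.4929
κ = (pₒ − pₑ)/(1 − pₑ) = (0.7053 − 0.4929)/(1 − 0.4929) = 0.419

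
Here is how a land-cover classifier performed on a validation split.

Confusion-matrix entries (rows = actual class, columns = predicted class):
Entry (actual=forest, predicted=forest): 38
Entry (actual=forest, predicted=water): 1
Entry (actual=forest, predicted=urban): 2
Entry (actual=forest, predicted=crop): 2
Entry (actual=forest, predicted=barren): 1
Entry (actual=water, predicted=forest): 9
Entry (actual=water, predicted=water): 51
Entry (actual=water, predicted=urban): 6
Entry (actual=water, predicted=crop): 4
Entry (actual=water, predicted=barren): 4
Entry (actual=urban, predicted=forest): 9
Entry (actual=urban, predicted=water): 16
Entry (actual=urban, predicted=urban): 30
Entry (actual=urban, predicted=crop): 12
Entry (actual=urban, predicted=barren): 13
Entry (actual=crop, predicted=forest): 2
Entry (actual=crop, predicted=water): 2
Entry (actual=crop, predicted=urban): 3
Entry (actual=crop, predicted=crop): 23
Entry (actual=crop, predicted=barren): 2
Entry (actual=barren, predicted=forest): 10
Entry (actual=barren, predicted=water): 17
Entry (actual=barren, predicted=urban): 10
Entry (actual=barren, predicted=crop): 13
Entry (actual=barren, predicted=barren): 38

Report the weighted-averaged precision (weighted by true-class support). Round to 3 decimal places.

Per-class precision (TP/(TP+FP)):
  forest: TP=38, FP=9+9+2+10=30 → 38/68 = 0.5588
  water: TP=51, FP=1+16+2+17=36 → 51/87 = 0.5862
  urban: TP=30, FP=2+6+3+10=21 → 30/51 = 0.5882
  crop: TP=23, FP=2+4+12+13=31 → 23/54 = 0.4259
  barren: TP=38, FP=1+4+13+2=20 → 38/58 = 0.6552
Weighted-precision = Σ (supportᵢ/N)·precisionᵢ with N=318: (44/318)·0.5588 + (74/318)·0.5862 + (80/318)·0.5882 + (32/318)·0.4259 + (88/318)·0.6552 = 0.586

0.586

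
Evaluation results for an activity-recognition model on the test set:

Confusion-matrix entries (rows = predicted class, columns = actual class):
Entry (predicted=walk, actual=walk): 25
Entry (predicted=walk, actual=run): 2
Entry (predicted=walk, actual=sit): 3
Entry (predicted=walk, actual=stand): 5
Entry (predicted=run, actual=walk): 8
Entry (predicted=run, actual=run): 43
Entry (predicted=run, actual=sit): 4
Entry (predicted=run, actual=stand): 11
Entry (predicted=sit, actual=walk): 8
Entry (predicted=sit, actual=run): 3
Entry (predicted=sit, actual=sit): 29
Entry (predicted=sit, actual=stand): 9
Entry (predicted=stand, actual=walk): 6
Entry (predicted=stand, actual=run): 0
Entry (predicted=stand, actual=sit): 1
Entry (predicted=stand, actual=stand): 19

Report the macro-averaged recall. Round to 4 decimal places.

Per-class recall (TP/(TP+FN)):
  walk: TP=25, FN=8+8+6=22 → 25/47 = 0.53191
  run: TP=43, FN=2+3+0=5 → 43/48 = 0.89583
  sit: TP=29, FN=3+4+1=8 → 29/37 = 0.78378
  stand: TP=19, FN=5+11+9=25 → 19/44 = 0.43182
Macro-recall = mean = (0.53191 + 0.89583 + 0.78378 + 0.43182) / 4 = 0.6608

0.6608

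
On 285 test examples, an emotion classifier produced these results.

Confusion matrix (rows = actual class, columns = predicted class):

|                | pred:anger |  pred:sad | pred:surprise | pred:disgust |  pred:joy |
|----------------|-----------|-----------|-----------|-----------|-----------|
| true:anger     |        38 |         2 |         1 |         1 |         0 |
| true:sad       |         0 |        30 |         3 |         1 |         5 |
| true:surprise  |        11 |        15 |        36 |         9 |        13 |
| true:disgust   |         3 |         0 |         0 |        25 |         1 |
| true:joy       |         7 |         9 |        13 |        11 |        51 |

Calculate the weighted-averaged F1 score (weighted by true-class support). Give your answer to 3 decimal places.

0.621

Per-class F1 score (2·TP/(2·TP+FP+FN)):
  anger: TP=38, FP=0+11+3+7=21, FN=2+1+1+0=4 → 76/101 = 0.7525
  sad: TP=30, FP=2+15+0+9=26, FN=0+3+1+5=9 → 60/95 = 0.6316
  surprise: TP=36, FP=1+3+0+13=17, FN=11+15+9+13=48 → 72/137 = 0.5255
  disgust: TP=25, FP=1+1+9+11=22, FN=3+0+0+1=4 → 50/76 = 0.6579
  joy: TP=51, FP=0+5+13+1=19, FN=7+9+13+11=40 → 102/161 = 0.6335
Weighted-F1 score = Σ (supportᵢ/N)·F1 scoreᵢ with N=285: (42/285)·0.7525 + (39/285)·0.6316 + (84/285)·0.5255 + (29/285)·0.6579 + (91/285)·0.6335 = 0.621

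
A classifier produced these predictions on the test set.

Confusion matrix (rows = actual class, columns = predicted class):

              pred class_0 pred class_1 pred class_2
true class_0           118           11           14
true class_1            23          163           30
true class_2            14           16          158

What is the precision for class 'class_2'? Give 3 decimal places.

Treat 'class_2' as positive and all other classes as negative.
precision = TP/(TP+FP).
class_2: TP=158, FP=14+30=44 → 158/202 = 0.7822

0.782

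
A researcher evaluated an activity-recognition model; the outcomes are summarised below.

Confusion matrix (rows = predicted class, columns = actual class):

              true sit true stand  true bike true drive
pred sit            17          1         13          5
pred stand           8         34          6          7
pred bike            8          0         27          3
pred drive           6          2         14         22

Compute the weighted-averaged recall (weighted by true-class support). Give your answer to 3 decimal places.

Per-class recall (TP/(TP+FN)):
  sit: TP=17, FN=8+8+6=22 → 17/39 = 0.4359
  stand: TP=34, FN=1+0+2=3 → 34/37 = 0.9189
  bike: TP=27, FN=13+6+14=33 → 27/60 = 0.4500
  drive: TP=22, FN=5+7+3=15 → 22/37 = 0.5946
Weighted-recall = Σ (supportᵢ/N)·recallᵢ with N=173: (39/173)·0.4359 + (37/173)·0.9189 + (60/173)·0.4500 + (37/173)·0.5946 = 0.578

0.578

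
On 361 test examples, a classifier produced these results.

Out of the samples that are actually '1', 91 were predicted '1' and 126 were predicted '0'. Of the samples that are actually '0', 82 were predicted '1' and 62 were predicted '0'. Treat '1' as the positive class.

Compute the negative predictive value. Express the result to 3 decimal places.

0.330

NPV = TN/(TN+FN) = 62/(62+126) = 0.330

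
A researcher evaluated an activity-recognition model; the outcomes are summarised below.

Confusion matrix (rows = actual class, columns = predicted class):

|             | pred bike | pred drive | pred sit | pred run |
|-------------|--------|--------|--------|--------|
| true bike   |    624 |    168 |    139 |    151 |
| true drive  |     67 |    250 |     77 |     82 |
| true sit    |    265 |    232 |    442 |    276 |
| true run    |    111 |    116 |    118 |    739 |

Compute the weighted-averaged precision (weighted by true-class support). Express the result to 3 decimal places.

0.550

Per-class precision (TP/(TP+FP)):
  bike: TP=624, FP=67+265+111=443 → 624/1067 = 0.5848
  drive: TP=250, FP=168+232+116=516 → 250/766 = 0.3264
  sit: TP=442, FP=139+77+118=334 → 442/776 = 0.5696
  run: TP=739, FP=151+82+276=509 → 739/1248 = 0.5921
Weighted-precision = Σ (supportᵢ/N)·precisionᵢ with N=3857: (1082/3857)·0.5848 + (476/3857)·0.3264 + (1215/3857)·0.5696 + (1084/3857)·0.5921 = 0.550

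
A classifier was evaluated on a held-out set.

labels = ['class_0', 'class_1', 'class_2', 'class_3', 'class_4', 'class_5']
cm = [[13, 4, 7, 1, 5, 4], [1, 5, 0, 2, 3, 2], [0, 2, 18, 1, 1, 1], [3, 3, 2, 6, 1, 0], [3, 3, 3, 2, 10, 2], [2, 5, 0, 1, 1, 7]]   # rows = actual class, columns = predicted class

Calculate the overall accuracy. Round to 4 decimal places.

0.4758

Accuracy = trace / total = (13+5+18+6+10+7=59) / 124 = 59/124 = 0.4758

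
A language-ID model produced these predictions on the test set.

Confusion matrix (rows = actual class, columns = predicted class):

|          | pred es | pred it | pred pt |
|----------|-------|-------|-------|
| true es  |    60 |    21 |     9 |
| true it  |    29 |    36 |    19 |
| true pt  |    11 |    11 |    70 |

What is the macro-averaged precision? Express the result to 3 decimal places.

Per-class precision (TP/(TP+FP)):
  es: TP=60, FP=29+11=40 → 60/100 = 0.6000
  it: TP=36, FP=21+11=32 → 36/68 = 0.5294
  pt: TP=70, FP=9+19=28 → 70/98 = 0.7143
Macro-precision = mean = (0.6000 + 0.5294 + 0.7143) / 3 = 0.615

0.615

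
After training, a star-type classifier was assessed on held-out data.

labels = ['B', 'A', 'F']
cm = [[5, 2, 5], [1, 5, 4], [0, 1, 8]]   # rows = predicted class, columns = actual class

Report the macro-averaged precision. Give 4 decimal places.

Per-class precision (TP/(TP+FP)):
  B: TP=5, FP=2+5=7 → 5/12 = 0.41667
  A: TP=5, FP=1+4=5 → 5/10 = 0.50000
  F: TP=8, FP=0+1=1 → 8/9 = 0.88889
Macro-precision = mean = (0.41667 + 0.50000 + 0.88889) / 3 = 0.6019

0.6019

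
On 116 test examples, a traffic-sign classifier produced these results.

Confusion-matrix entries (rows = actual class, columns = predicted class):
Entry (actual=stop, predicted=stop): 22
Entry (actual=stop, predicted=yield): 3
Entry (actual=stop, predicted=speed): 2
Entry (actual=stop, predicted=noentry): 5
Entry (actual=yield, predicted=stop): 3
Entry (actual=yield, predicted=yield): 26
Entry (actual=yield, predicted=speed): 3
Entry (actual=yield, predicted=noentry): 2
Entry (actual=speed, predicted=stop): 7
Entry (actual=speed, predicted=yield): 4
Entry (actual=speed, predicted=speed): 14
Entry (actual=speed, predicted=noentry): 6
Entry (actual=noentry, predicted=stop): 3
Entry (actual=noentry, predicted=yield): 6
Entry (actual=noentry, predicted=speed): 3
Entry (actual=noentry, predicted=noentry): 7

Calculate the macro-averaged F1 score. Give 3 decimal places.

0.564

Per-class F1 score (2·TP/(2·TP+FP+FN)):
  stop: TP=22, FP=3+7+3=13, FN=3+2+5=10 → 44/67 = 0.6567
  yield: TP=26, FP=3+4+6=13, FN=3+3+2=8 → 52/73 = 0.7123
  speed: TP=14, FP=2+3+3=8, FN=7+4+6=17 → 28/53 = 0.5283
  noentry: TP=7, FP=5+2+6=13, FN=3+6+3=12 → 14/39 = 0.3590
Macro-F1 score = mean = (0.6567 + 0.7123 + 0.5283 + 0.3590) / 4 = 0.564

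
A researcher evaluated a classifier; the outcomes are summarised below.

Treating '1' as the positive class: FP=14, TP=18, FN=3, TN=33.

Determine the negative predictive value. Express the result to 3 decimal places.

NPV = TN/(TN+FN) = 33/(33+3) = 0.917

0.917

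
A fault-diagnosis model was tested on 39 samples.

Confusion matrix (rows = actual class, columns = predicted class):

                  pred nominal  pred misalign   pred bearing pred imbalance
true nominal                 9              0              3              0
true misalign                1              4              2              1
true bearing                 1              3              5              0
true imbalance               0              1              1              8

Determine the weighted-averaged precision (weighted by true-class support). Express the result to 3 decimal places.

Per-class precision (TP/(TP+FP)):
  nominal: TP=9, FP=1+1+0=2 → 9/11 = 0.8182
  misalign: TP=4, FP=0+3+1=4 → 4/8 = 0.5000
  bearing: TP=5, FP=3+2+1=6 → 5/11 = 0.4545
  imbalance: TP=8, FP=0+1+0=1 → 8/9 = 0.8889
Weighted-precision = Σ (supportᵢ/N)·precisionᵢ with N=39: (12/39)·0.8182 + (8/39)·0.5000 + (9/39)·0.4545 + (10/39)·0.8889 = 0.687

0.687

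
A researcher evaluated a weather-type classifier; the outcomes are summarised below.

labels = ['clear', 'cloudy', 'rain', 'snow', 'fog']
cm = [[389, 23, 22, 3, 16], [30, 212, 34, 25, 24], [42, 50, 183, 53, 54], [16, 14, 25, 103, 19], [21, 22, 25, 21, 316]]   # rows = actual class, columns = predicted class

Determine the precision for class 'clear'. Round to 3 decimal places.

0.781

precision = TP/(TP+FP).
clear: TP=389, FP=30+42+16+21=109 → 389/498 = 0.7811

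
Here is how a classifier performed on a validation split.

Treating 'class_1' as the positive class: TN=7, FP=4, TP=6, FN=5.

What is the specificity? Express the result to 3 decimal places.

0.636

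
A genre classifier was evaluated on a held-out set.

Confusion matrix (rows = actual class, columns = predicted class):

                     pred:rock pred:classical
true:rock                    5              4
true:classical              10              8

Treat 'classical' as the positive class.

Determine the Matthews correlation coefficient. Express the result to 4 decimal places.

MCC = (TP·TN − FP·FN) / √((TP+FP)(TP+FN)(TN+FP)(TN+FN))
Numerator = 8·5 − 4·10 = 0
Denominator = √(12·18·9·15) = √29160 = 170.7630
MCC = 0 / 170.7630 = 0.0000

0.0000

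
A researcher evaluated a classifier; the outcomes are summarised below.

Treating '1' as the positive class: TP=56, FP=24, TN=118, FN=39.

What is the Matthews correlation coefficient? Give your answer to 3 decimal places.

0.436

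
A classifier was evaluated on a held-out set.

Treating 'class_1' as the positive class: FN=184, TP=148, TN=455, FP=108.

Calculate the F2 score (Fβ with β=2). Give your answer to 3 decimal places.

0.467

Fβ = (1+β²)·TP / ((1+β²)·TP + β²·FN + FP), with β²=4
= 5·148 / (5·148 + 4·184 + 108) = 0.467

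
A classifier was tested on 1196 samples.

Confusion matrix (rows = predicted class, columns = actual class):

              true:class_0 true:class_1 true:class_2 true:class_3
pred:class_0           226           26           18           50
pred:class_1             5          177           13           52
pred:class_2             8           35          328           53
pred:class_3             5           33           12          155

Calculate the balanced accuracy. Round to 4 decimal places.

0.7409

Balanced accuracy = mean of per-class recall.
  class_0: recall = 226/244 = 0.92623
  class_1: recall = 177/271 = 0.65314
  class_2: recall = 328/371 = 0.88410
  class_3: recall = 155/310 = 0.50000
Mean = (0.92623 + 0.65314 + 0.88410 + 0.50000) / 4 = 0.7409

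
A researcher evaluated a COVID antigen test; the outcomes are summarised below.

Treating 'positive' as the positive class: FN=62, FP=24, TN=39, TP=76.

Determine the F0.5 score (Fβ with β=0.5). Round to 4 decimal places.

Fβ = (1+β²)·TP / ((1+β²)·TP + β²·FN + FP), with β²=1/4
= 1.25·76 / (1.25·76 + 0.25·62 + 24) = 0.7063

0.7063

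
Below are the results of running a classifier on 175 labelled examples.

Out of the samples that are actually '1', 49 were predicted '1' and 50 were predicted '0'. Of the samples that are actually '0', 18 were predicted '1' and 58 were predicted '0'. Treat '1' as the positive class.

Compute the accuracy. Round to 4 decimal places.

0.6114

Accuracy = (TP+TN)/N = (49+58)/175 = 0.6114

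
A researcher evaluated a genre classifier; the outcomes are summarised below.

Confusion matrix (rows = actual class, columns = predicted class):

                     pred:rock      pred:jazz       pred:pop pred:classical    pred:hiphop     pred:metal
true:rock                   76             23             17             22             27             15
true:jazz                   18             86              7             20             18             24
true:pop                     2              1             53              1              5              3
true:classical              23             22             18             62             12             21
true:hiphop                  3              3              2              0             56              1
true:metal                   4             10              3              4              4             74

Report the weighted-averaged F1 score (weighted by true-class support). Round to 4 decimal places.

Per-class F1 score (2·TP/(2·TP+FP+FN)):
  rock: TP=76, FP=18+2+23+3+4=50, FN=23+17+22+27+15=104 → 152/306 = 0.49673
  jazz: TP=86, FP=23+1+22+3+10=59, FN=18+7+20+18+24=87 → 172/318 = 0.54088
  pop: TP=53, FP=17+7+18+2+3=47, FN=2+1+1+5+3=12 → 106/165 = 0.64242
  classical: TP=62, FP=22+20+1+0+4=47, FN=23+22+18+12+21=96 → 124/267 = 0.46442
  hiphop: TP=56, FP=27+18+5+12+4=66, FN=3+3+2+0+1=9 → 112/187 = 0.59893
  metal: TP=74, FP=15+24+3+21+1=64, FN=4+10+3+4+4=25 → 148/237 = 0.62447
Weighted-F1 score = Σ (supportᵢ/N)·F1 scoreᵢ with N=740: (180/740)·0.49673 + (173/740)·0.54088 + (65/740)·0.64242 + (158/740)·0.46442 + (65/740)·0.59893 + (99/740)·0.62447 = 0.5390

0.5390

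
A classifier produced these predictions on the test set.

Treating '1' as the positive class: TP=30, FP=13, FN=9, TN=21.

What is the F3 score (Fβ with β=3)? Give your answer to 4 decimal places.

0.7614

Fβ = (1+β²)·TP / ((1+β²)·TP + β²·FN + FP), with β²=9
= 10·30 / (10·30 + 9·9 + 13) = 0.7614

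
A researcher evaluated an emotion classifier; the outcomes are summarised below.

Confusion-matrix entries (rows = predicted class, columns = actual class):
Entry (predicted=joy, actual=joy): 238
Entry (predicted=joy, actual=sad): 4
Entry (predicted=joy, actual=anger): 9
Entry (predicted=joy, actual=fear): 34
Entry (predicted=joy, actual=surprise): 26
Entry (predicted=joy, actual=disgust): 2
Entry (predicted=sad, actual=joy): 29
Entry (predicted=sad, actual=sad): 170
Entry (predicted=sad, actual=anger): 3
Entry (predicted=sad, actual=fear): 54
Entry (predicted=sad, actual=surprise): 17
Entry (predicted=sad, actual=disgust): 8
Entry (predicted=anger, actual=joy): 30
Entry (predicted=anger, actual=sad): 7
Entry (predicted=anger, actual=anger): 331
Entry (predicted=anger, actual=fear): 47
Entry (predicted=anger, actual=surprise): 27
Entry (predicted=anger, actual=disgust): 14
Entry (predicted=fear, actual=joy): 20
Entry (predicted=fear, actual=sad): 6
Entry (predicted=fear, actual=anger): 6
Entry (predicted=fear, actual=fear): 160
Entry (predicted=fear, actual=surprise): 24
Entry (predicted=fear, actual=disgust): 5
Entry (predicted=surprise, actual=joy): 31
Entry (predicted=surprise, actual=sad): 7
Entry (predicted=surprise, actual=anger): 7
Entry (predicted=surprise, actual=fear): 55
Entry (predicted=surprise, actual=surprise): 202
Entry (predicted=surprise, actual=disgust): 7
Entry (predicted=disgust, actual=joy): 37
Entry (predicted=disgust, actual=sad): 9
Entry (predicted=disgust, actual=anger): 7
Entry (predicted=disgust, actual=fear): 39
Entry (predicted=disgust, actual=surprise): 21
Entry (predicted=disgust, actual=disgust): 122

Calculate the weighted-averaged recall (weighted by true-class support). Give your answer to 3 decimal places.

0.674

Per-class recall (TP/(TP+FN)):
  joy: TP=238, FN=29+30+20+31+37=147 → 238/385 = 0.6182
  sad: TP=170, FN=4+7+6+7+9=33 → 170/203 = 0.8374
  anger: TP=331, FN=9+3+6+7+7=32 → 331/363 = 0.9118
  fear: TP=160, FN=34+54+47+55+39=229 → 160/389 = 0.4113
  surprise: TP=202, FN=26+17+27+24+21=115 → 202/317 = 0.6372
  disgust: TP=122, FN=2+8+14+5+7=36 → 122/158 = 0.7722
Weighted-recall = Σ (supportᵢ/N)·recallᵢ with N=1815: (385/1815)·0.6182 + (203/1815)·0.8374 + (363/1815)·0.9118 + (389/1815)·0.4113 + (317/1815)·0.6372 + (158/1815)·0.7722 = 0.674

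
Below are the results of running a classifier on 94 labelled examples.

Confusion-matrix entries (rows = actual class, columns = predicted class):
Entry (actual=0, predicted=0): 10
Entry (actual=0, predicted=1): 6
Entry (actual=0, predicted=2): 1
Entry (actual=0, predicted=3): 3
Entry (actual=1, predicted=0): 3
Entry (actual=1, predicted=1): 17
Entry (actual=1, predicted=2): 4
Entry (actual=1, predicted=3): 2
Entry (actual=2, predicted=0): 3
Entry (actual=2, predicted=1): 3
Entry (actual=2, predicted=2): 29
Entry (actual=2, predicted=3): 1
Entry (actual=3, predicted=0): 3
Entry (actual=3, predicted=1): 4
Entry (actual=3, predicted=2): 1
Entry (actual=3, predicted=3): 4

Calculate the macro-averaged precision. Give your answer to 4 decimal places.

0.5804

Per-class precision (TP/(TP+FP)):
  0: TP=10, FP=3+3+3=9 → 10/19 = 0.52632
  1: TP=17, FP=6+3+4=13 → 17/30 = 0.56667
  2: TP=29, FP=1+4+1=6 → 29/35 = 0.82857
  3: TP=4, FP=3+2+1=6 → 4/10 = 0.40000
Macro-precision = mean = (0.52632 + 0.56667 + 0.82857 + 0.40000) / 4 = 0.5804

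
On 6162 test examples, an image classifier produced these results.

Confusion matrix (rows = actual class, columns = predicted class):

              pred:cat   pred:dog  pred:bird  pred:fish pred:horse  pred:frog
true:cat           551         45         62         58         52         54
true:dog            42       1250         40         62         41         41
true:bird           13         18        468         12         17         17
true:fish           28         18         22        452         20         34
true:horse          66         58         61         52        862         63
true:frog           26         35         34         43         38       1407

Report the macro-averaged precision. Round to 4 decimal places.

Per-class precision (TP/(TP+FP)):
  cat: TP=551, FP=42+13+28+66+26=175 → 551/726 = 0.75895
  dog: TP=1250, FP=45+18+18+58+35=174 → 1250/1424 = 0.87781
  bird: TP=468, FP=62+40+22+61+34=219 → 468/687 = 0.68122
  fish: TP=452, FP=58+62+12+52+43=227 → 452/679 = 0.66568
  horse: TP=862, FP=52+41+17+20+38=168 → 862/1030 = 0.83689
  frog: TP=1407, FP=54+41+17+34+63=209 → 1407/1616 = 0.87067
Macro-precision = mean = (0.75895 + 0.87781 + 0.68122 + 0.66568 + 0.83689 + 0.87067) / 6 = 0.7819

0.7819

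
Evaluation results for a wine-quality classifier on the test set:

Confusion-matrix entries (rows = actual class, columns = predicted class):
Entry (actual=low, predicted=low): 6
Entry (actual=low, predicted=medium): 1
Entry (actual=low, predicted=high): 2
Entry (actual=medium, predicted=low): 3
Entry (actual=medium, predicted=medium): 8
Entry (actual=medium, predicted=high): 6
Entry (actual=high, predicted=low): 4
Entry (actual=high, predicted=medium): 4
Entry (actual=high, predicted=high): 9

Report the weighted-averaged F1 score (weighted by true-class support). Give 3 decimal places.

Per-class F1 score (2·TP/(2·TP+FP+FN)):
  low: TP=6, FP=3+4=7, FN=1+2=3 → 12/22 = 0.5455
  medium: TP=8, FP=1+4=5, FN=3+6=9 → 16/30 = 0.5333
  high: TP=9, FP=2+6=8, FN=4+4=8 → 18/34 = 0.5294
Weighted-F1 score = Σ (supportᵢ/N)·F1 scoreᵢ with N=43: (9/43)·0.5455 + (17/43)·0.5333 + (17/43)·0.5294 = 0.534

0.534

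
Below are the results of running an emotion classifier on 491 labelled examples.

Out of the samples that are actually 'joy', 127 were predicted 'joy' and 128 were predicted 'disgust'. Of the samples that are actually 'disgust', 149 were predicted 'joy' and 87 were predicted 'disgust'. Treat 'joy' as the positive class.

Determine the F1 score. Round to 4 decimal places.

Precision = TP/(TP+FP) = 127/276 = 0.4601
Recall = TP/(TP+FN) = 127/255 = 0.4980
F1 = 2·TP/(2·TP+FP+FN) = 254/531 = 0.4783

0.4783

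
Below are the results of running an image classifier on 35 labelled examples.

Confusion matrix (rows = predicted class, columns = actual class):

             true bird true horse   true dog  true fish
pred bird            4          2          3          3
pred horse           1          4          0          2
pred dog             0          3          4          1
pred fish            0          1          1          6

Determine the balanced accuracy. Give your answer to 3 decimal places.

0.550

Balanced accuracy = mean of per-class recall.
  bird: recall = 4/5 = 0.8000
  horse: recall = 4/10 = 0.4000
  dog: recall = 4/8 = 0.5000
  fish: recall = 6/12 = 0.5000
Mean = (0.8000 + 0.4000 + 0.5000 + 0.5000) / 4 = 0.550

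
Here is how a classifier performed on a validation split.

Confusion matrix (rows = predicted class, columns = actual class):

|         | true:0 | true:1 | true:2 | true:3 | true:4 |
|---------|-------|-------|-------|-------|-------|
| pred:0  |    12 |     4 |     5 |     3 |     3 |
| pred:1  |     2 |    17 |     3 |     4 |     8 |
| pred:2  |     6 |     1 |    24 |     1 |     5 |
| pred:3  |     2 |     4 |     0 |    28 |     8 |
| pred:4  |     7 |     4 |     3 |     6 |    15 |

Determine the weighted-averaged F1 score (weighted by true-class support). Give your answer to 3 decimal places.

Per-class F1 score (2·TP/(2·TP+FP+FN)):
  0: TP=12, FP=4+5+3+3=15, FN=2+6+2+7=17 → 24/56 = 0.4286
  1: TP=17, FP=2+3+4+8=17, FN=4+1+4+4=13 → 34/64 = 0.5313
  2: TP=24, FP=6+1+1+5=13, FN=5+3+0+3=11 → 48/72 = 0.6667
  3: TP=28, FP=2+4+0+8=14, FN=3+4+1+6=14 → 56/84 = 0.6667
  4: TP=15, FP=7+4+3+6=20, FN=3+8+5+8=24 → 30/74 = 0.4054
Weighted-F1 score = Σ (supportᵢ/N)·F1 scoreᵢ with N=175: (29/175)·0.4286 + (30/175)·0.5313 + (35/175)·0.6667 + (42/175)·0.6667 + (39/175)·0.4054 = 0.546

0.546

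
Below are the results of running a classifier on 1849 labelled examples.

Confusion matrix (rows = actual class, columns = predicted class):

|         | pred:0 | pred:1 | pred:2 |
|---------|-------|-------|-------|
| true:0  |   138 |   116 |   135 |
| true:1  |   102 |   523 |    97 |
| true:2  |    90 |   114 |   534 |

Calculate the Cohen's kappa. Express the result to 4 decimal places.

0.4457

Observed agreement pₒ = trace/N = 1195/1849 = 0.64630
Expected agreement pₑ = Σ (rowᵢ·colᵢ)/N² = (389·330 + 722·753 + 738·766)/1849² = 0.36192
κ = (pₒ − pₑ)/(1 − pₑ) = (0.64630 − 0.36192)/(1 − 0.36192) = 0.4457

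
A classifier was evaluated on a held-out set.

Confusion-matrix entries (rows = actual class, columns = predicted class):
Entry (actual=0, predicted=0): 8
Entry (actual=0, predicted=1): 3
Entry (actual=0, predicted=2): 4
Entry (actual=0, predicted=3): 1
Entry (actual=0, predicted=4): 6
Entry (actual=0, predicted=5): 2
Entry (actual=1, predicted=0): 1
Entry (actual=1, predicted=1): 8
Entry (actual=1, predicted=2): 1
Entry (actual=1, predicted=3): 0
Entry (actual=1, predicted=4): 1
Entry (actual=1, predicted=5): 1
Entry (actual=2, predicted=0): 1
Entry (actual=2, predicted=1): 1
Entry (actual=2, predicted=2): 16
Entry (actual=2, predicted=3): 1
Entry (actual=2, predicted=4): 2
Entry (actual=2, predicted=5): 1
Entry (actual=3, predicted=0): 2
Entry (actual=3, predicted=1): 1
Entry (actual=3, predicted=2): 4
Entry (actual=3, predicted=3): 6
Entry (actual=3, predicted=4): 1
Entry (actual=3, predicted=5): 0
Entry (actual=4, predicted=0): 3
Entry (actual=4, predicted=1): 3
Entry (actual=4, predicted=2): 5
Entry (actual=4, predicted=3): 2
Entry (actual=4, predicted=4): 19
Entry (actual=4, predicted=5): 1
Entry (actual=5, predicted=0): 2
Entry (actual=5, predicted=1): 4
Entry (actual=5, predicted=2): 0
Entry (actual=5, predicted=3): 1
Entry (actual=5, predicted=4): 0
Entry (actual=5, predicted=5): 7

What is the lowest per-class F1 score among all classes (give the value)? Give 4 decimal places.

Per-class F1 score (2·TP/(2·TP+FP+FN)):
  0: TP=8, FP=1+1+2+3+2=9, FN=3+4+1+6+2=16 → 16/41 = 0.39024
  1: TP=8, FP=3+1+1+3+4=12, FN=1+1+0+1+1=4 → 16/32 = 0.50000
  2: TP=16, FP=4+1+4+5+0=14, FN=1+1+1+2+1=6 → 32/52 = 0.61538
  3: TP=6, FP=1+0+1+2+1=5, FN=2+1+4+1+0=8 → 12/25 = 0.48000
  4: TP=19, FP=6+1+2+1+0=10, FN=3+3+5+2+1=14 → 38/62 = 0.61290
  5: TP=7, FP=2+1+1+0+1=5, FN=2+4+0+1+0=7 → 14/26 = 0.53846
Lowest is class '0' with F1 score = 0.3902.

0.3902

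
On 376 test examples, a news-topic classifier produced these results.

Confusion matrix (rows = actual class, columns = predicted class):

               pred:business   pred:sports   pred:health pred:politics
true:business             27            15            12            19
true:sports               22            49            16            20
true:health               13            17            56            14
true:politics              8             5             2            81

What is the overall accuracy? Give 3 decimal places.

0.566

Accuracy = trace / total = (27+49+56+81=213) / 376 = 213/376 = 0.566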